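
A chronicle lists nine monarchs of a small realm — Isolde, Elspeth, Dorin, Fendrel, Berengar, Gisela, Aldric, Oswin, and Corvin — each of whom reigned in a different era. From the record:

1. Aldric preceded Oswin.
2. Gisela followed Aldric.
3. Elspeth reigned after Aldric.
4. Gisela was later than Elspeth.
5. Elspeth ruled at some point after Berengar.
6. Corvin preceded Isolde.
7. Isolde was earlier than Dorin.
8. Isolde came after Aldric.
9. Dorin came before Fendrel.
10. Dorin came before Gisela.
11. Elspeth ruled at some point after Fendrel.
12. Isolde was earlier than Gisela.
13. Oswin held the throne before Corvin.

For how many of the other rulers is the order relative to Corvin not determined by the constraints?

1

Forced before Corvin: Aldric and Oswin; forced after Corvin: Dorin, Elspeth, Fendrel, Gisela, and Isolde.
That leaves Berengar with no forced order relative to Corvin — 1.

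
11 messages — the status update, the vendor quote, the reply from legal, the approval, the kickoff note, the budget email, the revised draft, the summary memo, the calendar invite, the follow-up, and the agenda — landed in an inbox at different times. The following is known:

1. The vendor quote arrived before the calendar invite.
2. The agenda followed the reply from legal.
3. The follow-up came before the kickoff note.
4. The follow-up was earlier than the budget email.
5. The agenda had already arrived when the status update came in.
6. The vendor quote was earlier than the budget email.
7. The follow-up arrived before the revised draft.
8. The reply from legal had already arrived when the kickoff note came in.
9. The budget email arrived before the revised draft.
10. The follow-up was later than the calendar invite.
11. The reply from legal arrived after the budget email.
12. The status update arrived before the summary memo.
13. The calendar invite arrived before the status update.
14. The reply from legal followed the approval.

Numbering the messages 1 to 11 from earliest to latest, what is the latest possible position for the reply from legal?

The reply from legal must come before the agenda, the kickoff note, the status update, and the summary memo — 4 messages forced after it.
Everything else can be placed before the reply from legal in some valid order, so the reply from legal can sit as late as position 11 − 4 = 7.

7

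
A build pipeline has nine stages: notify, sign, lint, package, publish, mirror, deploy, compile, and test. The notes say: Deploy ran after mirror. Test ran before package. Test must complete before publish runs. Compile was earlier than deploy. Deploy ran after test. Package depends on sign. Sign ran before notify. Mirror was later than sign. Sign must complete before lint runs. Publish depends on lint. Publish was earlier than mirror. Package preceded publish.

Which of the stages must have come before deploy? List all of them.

compile, lint, mirror, package, publish, sign, test

Directly stated before deploy: compile, mirror, and test.
Lint reaches deploy via lint → publish → mirror → deploy.
Package reaches deploy via package → publish → mirror → deploy.
Publish reaches deploy via publish → mirror → deploy.
Likewise sign reaches deploy by chaining the stated constraints.
No chain forces notify ahead of deploy.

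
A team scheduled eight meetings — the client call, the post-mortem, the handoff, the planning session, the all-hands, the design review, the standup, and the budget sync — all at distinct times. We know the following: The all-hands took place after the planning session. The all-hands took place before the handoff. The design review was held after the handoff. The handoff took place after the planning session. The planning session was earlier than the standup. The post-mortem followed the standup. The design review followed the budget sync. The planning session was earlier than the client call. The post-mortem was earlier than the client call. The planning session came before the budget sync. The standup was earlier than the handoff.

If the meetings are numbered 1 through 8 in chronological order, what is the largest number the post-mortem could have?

7

The post-mortem must come before the client call — 1 meeting forced after it.
Everything else can be placed before the post-mortem in some valid order, so the post-mortem can sit as late as position 8 − 1 = 7.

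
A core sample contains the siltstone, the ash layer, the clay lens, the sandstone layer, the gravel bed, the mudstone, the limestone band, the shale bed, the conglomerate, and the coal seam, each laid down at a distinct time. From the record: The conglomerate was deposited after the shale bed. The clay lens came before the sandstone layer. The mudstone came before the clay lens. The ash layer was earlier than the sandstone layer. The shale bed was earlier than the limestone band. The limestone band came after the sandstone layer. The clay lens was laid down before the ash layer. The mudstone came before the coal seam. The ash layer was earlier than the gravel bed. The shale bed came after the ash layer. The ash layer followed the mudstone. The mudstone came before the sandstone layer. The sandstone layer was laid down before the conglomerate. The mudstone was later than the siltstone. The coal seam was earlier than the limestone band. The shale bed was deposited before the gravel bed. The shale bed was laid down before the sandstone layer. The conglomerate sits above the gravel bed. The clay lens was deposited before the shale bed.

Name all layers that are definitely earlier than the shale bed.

the ash layer, the clay lens, the mudstone, the siltstone

Directly stated before the shale bed: the ash layer and the clay lens.
The mudstone reaches the shale bed via the mudstone → the clay lens → the shale bed.
The siltstone reaches the shale bed via the siltstone → the mudstone → the clay lens → the shale bed.
No chain forces the gravel bed (or any of the others) ahead of the shale bed.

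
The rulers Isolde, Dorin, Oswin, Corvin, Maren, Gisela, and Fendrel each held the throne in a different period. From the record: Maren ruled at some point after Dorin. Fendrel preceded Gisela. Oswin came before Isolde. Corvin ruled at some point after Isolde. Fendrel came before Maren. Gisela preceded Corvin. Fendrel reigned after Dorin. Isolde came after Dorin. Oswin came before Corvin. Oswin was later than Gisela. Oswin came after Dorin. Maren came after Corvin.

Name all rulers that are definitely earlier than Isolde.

Dorin, Fendrel, Gisela, Oswin

Directly stated before Isolde: Dorin and Oswin.
Fendrel reaches Isolde via Fendrel → Gisela → Oswin → Isolde.
Gisela reaches Isolde via Gisela → Oswin → Isolde.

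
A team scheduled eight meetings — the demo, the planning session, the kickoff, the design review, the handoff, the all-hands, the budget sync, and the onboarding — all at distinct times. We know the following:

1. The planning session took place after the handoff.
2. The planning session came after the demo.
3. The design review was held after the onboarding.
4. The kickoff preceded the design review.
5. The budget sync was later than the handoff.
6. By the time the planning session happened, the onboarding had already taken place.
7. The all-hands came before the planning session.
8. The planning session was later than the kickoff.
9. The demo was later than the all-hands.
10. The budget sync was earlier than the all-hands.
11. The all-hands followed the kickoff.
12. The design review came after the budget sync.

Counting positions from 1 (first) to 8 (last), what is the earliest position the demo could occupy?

5

The all-hands, the budget sync, the handoff, and the kickoff must all come before the demo — 4 forced predecessors.
Nothing else is forced ahead of the demo, so its earliest slot is position 4 + 1 = 5.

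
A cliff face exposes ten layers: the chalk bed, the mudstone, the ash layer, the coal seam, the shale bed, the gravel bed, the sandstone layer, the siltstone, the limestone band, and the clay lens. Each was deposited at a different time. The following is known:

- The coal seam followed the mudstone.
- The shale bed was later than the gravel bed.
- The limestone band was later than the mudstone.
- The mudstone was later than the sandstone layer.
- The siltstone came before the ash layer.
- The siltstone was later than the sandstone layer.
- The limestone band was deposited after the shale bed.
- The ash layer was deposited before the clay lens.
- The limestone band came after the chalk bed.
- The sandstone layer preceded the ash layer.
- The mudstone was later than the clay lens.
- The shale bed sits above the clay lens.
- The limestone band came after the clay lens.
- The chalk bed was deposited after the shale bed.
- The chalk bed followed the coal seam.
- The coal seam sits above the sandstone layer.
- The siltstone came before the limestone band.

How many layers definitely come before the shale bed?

Directly stated before the shale bed: the clay lens and the gravel bed.
The ash layer reaches the shale bed via the ash layer → the clay lens → the shale bed.
The sandstone layer reaches the shale bed via the sandstone layer → the ash layer → the clay lens → the shale bed.
The siltstone reaches the shale bed via the siltstone → the ash layer → the clay lens → the shale bed.
No chain forces the limestone band (or any of the others) ahead of the shale bed.
That's the ash layer, the clay lens, the gravel bed, the sandstone layer, and the siltstone — 5 in all.

5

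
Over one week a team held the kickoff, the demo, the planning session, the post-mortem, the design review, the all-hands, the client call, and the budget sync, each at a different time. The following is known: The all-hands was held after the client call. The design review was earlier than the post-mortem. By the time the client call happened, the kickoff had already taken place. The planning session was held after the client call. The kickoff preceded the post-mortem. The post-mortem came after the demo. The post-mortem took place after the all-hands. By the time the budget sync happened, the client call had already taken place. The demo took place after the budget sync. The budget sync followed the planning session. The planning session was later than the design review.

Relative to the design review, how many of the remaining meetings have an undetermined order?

3

Forced after the design review: the budget sync, the demo, the planning session, and the post-mortem.
That leaves the all-hands, the client call, and the kickoff with no forced order relative to the design review — 3.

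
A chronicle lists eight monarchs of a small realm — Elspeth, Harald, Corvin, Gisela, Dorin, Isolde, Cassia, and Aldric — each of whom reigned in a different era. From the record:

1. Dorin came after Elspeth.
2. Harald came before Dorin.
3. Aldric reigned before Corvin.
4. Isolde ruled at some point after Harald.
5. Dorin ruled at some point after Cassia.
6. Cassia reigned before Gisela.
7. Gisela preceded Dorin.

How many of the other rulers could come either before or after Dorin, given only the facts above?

3

Forced before Dorin: Cassia, Elspeth, Gisela, and Harald.
That leaves Aldric, Corvin, and Isolde with no forced order relative to Dorin — 3.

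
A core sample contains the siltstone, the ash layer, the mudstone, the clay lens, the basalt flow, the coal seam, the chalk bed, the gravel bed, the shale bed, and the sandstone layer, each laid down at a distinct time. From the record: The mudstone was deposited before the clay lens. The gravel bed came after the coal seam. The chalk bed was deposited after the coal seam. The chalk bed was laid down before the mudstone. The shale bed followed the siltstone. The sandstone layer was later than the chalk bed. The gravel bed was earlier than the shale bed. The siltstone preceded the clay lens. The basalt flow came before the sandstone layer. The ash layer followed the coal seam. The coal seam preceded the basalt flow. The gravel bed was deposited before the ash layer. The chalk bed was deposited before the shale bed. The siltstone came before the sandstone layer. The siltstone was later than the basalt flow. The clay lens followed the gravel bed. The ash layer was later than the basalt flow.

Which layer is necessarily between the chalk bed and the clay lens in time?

Tracing the constraints gives the chalk bed → the mudstone → the clay lens, so the mudstone sits after the chalk bed and before the clay lens.
No other layer is forced both after the chalk bed and before the clay lens.

the mudstone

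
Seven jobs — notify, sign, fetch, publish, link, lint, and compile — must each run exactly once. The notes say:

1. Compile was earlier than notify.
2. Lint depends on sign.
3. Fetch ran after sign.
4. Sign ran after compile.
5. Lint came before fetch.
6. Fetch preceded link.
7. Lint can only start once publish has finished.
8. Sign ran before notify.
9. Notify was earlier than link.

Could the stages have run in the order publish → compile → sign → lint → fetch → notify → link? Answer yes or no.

Check each stated constraint against the proposed order — e.g. publish is ahead of lint; compile is ahead of notify. Every pair is in the required order; nothing is violated.

yes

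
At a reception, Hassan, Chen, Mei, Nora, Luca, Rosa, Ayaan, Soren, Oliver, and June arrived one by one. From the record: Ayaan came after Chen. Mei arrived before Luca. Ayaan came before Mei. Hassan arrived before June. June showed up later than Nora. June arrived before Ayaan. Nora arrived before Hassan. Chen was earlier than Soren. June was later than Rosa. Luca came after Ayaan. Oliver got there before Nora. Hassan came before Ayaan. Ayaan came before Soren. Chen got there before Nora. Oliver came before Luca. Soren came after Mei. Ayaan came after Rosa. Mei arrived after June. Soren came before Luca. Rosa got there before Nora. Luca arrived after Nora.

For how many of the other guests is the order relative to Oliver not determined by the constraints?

Forced after Oliver: Ayaan, Hassan, June, Luca, Mei, Nora, and Soren.
That leaves Chen and Rosa with no forced order relative to Oliver — 2.

2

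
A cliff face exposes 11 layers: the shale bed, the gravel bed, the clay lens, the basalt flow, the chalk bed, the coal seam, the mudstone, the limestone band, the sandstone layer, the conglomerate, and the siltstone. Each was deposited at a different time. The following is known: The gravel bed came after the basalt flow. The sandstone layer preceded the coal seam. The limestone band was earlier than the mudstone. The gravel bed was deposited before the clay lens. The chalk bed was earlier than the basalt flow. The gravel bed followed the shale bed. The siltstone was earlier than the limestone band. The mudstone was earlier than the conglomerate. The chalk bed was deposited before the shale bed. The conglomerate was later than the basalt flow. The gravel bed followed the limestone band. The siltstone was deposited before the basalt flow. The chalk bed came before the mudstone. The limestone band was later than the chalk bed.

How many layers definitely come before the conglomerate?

Directly stated before the conglomerate: the basalt flow and the mudstone.
The chalk bed reaches the conglomerate via the chalk bed → the mudstone → the conglomerate.
The limestone band reaches the conglomerate via the limestone band → the mudstone → the conglomerate.
The siltstone reaches the conglomerate via the siltstone → the basalt flow → the conglomerate.
That's the basalt flow, the chalk bed, the limestone band, the mudstone, and the siltstone — 5 in all.

5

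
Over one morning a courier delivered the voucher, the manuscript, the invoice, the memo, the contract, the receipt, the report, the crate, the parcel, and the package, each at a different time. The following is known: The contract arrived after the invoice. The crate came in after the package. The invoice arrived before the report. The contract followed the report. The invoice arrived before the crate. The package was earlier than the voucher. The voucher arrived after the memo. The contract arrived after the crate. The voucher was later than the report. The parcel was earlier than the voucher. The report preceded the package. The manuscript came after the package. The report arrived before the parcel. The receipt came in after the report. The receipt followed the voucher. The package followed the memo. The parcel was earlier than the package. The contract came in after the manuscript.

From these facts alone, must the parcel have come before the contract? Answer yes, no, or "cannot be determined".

yes

Chain the constraints: the parcel → the package → the crate → the contract. Each link is directly stated, so the parcel comes before the contract.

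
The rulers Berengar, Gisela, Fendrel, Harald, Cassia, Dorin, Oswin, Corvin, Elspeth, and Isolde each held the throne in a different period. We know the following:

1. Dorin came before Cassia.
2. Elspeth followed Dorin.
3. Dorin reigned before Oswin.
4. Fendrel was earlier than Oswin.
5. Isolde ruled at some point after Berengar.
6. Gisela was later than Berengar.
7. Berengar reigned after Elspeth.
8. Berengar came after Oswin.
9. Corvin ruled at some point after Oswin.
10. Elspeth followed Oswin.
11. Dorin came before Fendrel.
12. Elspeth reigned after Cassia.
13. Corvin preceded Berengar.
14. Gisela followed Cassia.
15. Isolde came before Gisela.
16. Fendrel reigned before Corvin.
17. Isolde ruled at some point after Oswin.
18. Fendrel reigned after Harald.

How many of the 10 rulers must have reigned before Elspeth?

5

Directly stated before Elspeth: Cassia, Dorin, and Oswin.
Fendrel reaches Elspeth via Fendrel → Oswin → Elspeth.
Harald reaches Elspeth via Harald → Fendrel → Oswin → Elspeth.
No chain forces Isolde (or any of the others) ahead of Elspeth.
That's Cassia, Dorin, Fendrel, Harald, and Oswin — 5 in all.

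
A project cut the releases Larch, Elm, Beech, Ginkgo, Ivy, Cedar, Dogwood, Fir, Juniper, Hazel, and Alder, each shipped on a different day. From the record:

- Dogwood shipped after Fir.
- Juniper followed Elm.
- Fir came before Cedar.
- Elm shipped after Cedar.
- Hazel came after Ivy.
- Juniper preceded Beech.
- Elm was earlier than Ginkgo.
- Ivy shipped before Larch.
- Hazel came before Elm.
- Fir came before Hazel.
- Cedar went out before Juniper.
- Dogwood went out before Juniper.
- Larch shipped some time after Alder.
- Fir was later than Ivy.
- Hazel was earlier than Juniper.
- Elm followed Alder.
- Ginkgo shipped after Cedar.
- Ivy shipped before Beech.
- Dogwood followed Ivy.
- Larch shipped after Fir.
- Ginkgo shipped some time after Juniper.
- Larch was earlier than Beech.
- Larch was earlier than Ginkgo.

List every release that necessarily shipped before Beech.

Alder, Cedar, Dogwood, Elm, Fir, Hazel, Ivy, Juniper, Larch

Directly stated before Beech: Ivy, Juniper, and Larch.
Alder reaches Beech via Alder → Larch → Beech.
Cedar reaches Beech via Cedar → Juniper → Beech.
Dogwood reaches Beech via Dogwood → Juniper → Beech.
Likewise Elm, Fir, and Hazel each reach Beech by chaining the stated constraints.
No chain forces Ginkgo ahead of Beech.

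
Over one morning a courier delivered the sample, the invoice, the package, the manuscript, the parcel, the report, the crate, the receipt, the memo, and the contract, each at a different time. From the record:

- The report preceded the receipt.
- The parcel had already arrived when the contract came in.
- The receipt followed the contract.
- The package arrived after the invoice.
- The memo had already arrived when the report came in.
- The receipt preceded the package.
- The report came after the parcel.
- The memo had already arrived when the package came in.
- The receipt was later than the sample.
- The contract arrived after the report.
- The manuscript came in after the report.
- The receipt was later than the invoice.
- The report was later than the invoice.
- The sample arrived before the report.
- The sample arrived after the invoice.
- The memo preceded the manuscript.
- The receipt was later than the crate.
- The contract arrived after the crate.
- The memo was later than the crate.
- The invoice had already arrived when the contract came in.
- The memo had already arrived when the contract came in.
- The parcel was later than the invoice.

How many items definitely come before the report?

Directly stated before the report: the invoice, the memo, the parcel, and the sample.
The crate reaches the report via the crate → the memo → the report.
That's the crate, the invoice, the memo, the parcel, and the sample — 5 in all.

5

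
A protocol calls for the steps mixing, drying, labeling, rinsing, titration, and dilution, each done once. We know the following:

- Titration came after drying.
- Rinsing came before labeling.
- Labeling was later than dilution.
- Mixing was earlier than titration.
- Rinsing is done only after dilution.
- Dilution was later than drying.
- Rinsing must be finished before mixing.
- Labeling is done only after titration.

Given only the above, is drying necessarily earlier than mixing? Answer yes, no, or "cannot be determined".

Chain the constraints: drying → dilution → rinsing → mixing. Each link is directly stated, so drying comes before mixing.

yes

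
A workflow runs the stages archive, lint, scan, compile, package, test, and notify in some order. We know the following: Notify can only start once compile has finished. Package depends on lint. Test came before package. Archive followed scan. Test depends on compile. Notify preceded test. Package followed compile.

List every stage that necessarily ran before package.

compile, lint, notify, test

Directly stated before package: compile, lint, and test.
Notify reaches package via notify → test → package.
No chain forces archive (or any of the others) ahead of package.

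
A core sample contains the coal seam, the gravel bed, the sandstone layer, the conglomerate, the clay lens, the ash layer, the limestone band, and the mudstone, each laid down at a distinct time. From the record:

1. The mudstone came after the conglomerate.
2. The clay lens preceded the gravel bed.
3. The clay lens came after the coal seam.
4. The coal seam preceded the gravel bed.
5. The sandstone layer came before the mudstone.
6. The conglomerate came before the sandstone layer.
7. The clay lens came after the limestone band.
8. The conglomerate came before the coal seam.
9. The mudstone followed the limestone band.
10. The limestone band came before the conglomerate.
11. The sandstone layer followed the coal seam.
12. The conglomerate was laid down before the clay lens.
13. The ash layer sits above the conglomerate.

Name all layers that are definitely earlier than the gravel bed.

Directly stated before the gravel bed: the clay lens and the coal seam.
The conglomerate reaches the gravel bed via the conglomerate → the clay lens → the gravel bed.
The limestone band reaches the gravel bed via the limestone band → the clay lens → the gravel bed.
No chain forces the ash layer (or any of the others) ahead of the gravel bed.

the clay lens, the coal seam, the conglomerate, the limestone band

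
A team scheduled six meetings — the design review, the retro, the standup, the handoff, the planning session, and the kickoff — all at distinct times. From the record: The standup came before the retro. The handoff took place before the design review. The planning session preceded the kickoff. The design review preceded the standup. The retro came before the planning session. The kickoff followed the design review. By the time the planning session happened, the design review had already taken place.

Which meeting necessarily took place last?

Every other meeting has a chain of constraints placing it before the kickoff, so the kickoff is last.

the kickoff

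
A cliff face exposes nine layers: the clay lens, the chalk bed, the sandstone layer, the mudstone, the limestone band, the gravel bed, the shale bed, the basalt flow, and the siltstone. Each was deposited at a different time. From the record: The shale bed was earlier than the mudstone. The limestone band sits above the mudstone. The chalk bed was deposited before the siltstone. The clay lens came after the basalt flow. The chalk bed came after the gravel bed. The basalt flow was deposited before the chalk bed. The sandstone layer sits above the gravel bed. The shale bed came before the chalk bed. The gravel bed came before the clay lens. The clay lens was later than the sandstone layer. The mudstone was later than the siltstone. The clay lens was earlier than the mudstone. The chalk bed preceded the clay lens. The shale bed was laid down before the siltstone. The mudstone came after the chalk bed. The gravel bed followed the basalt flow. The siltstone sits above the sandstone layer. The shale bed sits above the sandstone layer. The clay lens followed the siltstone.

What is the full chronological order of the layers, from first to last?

the basalt flow, the gravel bed, the sandstone layer, the shale bed, the chalk bed, the siltstone, the clay lens, the mudstone, the limestone band

The constraints fix every adjacent pair, so only one ordering works:
the basalt flow → the gravel bed → the sandstone layer → the shale bed → the chalk bed → the siltstone → the clay lens → the mudstone → the limestone band.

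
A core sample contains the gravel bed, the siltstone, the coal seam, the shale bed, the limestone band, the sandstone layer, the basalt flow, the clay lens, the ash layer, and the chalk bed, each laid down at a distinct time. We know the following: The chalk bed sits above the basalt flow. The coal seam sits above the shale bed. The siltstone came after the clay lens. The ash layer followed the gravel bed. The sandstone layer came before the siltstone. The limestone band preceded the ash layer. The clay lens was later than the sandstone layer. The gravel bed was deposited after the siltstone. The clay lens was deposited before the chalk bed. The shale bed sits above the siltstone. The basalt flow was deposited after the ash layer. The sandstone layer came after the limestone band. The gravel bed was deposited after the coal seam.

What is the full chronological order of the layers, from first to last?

the limestone band, the sandstone layer, the clay lens, the siltstone, the shale bed, the coal seam, the gravel bed, the ash layer, the basalt flow, the chalk bed

The constraints fix every adjacent pair, so only one ordering works:
the limestone band → the sandstone layer → the clay lens → the siltstone → the shale bed → the coal seam → the gravel bed → the ash layer → the basalt flow → the chalk bed.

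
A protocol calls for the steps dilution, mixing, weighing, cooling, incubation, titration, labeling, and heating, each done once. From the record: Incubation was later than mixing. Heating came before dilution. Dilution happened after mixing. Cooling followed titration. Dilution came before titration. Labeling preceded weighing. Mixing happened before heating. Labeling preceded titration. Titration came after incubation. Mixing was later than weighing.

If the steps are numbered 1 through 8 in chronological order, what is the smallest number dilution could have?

5

Heating, labeling, mixing, and weighing must all come before dilution — 4 forced predecessors.
Nothing else is forced ahead of dilution, so its earliest slot is position 4 + 1 = 5.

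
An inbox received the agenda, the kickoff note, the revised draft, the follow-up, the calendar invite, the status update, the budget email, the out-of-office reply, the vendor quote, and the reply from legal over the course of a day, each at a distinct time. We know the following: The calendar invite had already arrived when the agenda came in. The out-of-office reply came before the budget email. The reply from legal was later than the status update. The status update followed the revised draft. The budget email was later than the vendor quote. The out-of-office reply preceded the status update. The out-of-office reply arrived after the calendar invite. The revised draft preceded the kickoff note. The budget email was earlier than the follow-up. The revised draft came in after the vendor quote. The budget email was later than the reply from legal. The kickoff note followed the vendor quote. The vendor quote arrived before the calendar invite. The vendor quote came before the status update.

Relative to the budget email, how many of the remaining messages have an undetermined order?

Forced before the budget email: the calendar invite, the out-of-office reply, the reply from legal, the revised draft, the status update, and the vendor quote; forced after the budget email: the follow-up.
That leaves the agenda and the kickoff note with no forced order relative to the budget email — 2.

2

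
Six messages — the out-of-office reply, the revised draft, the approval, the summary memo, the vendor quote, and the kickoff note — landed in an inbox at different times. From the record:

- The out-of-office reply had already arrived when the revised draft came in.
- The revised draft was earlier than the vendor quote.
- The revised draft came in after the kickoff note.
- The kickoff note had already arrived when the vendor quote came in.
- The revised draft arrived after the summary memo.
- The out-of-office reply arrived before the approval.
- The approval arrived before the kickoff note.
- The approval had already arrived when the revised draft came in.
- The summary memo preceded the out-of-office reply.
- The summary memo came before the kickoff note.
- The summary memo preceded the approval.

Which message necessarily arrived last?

Every other message has a chain of constraints placing it before the vendor quote, so the vendor quote is last.

the vendor quote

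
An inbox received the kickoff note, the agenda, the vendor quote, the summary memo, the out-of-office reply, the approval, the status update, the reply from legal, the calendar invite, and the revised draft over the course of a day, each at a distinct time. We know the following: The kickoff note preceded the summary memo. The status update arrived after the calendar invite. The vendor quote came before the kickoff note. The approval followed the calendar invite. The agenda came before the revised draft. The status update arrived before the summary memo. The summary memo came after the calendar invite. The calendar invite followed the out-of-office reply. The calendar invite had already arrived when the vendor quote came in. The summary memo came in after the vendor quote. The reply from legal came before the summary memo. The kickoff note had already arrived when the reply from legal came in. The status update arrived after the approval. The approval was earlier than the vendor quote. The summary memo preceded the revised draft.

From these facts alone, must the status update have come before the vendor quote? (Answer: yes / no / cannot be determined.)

No chain of stated constraints runs from the status update to the vendor quote, and none runs from the vendor quote to the status update either.
So the relative order of the status update and the vendor quote is not fixed by the given facts.

cannot be determined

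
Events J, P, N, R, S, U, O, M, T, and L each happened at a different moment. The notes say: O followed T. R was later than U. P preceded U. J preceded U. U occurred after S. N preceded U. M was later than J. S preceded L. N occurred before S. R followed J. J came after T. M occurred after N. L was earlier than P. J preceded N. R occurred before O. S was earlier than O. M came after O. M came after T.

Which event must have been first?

T

T has a chain of constraints placing it before every other event, so T must be first.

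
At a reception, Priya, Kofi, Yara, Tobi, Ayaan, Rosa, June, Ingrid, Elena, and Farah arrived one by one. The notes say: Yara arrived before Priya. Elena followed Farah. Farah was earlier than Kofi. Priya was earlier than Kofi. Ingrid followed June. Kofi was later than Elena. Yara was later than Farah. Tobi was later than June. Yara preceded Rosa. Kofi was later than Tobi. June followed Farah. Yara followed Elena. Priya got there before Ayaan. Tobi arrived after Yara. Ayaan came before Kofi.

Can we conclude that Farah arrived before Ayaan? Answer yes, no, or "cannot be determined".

Chain the constraints: Farah → Yara → Priya → Ayaan. Each link is directly stated, so Farah comes before Ayaan.

yes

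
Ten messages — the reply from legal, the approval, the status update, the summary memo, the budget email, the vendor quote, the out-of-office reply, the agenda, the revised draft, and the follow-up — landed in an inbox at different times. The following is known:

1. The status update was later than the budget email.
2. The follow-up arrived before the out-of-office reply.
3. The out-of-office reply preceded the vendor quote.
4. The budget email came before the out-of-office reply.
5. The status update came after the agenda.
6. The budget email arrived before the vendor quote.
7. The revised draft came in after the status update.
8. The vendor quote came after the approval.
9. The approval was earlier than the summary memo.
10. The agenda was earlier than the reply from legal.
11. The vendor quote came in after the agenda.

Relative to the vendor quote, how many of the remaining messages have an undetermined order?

Forced before the vendor quote: the agenda, the approval, the budget email, the follow-up, and the out-of-office reply.
That leaves the reply from legal, the revised draft, the status update, and the summary memo with no forced order relative to the vendor quote — 4.

4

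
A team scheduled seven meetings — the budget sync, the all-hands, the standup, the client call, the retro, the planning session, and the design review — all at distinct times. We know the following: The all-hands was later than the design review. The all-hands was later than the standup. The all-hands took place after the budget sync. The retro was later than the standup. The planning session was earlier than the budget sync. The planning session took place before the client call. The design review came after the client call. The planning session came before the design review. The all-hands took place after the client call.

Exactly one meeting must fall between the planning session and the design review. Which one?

the client call

Tracing the constraints gives the planning session → the client call → the design review, so the client call sits after the planning session and before the design review.
No other meeting is forced both after the planning session and before the design review.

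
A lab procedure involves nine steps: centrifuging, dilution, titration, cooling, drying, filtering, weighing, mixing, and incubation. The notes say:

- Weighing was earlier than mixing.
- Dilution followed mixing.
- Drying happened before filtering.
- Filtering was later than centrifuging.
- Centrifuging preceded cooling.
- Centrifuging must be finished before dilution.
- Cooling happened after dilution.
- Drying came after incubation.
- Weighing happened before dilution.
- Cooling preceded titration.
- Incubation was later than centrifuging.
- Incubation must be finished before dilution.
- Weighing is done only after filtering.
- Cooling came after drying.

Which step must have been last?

Every other step has a chain of constraints placing it before titration, so titration is last.

titration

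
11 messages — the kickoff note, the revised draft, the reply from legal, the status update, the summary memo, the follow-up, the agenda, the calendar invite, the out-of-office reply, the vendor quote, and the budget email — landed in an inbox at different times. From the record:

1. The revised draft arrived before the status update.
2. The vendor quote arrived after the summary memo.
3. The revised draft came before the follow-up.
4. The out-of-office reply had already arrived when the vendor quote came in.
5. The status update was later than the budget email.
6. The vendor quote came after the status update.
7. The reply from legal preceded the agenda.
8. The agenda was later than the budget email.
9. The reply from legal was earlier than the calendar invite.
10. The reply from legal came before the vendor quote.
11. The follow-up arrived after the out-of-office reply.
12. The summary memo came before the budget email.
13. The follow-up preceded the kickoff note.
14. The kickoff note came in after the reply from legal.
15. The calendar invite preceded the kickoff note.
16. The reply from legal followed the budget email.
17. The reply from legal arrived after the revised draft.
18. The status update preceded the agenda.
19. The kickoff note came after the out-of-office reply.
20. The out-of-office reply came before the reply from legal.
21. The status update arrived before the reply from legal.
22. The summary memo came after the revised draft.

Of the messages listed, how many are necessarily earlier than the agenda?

6

Directly stated before the agenda: the budget email, the reply from legal, and the status update.
The out-of-office reply reaches the agenda via the out-of-office reply → the reply from legal → the agenda.
The revised draft reaches the agenda via the revised draft → the reply from legal → the agenda.
The summary memo reaches the agenda via the summary memo → the budget email → the agenda.
No chain forces the follow-up (or any of the others) ahead of the agenda.
That's the budget email, the out-of-office reply, the reply from legal, the revised draft, the status update, and the summary memo — 6 in all.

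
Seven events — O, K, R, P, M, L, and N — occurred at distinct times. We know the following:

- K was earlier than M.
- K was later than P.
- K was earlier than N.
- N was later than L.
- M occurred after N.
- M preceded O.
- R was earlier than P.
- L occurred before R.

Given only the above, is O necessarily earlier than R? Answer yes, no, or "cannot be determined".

Tracing the constraints gives R → P → K → M → O, so R must come before O.
That means O cannot be before R.

no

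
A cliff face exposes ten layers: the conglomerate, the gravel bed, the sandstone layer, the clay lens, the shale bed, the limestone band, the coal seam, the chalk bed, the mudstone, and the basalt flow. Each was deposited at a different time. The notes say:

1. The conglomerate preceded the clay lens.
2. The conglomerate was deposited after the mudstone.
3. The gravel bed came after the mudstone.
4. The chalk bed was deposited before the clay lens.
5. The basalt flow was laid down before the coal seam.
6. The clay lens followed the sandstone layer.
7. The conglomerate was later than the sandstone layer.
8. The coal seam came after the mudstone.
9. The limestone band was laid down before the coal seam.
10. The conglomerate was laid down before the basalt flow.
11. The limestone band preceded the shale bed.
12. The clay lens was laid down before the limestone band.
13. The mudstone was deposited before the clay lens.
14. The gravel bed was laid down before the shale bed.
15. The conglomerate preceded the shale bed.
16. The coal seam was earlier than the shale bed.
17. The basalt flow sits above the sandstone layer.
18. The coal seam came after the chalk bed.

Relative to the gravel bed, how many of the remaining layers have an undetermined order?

7

Forced before the gravel bed: the mudstone; forced after the gravel bed: the shale bed.
That leaves the basalt flow, the chalk bed, the clay lens, the coal seam, the conglomerate, the limestone band, and the sandstone layer with no forced order relative to the gravel bed — 7.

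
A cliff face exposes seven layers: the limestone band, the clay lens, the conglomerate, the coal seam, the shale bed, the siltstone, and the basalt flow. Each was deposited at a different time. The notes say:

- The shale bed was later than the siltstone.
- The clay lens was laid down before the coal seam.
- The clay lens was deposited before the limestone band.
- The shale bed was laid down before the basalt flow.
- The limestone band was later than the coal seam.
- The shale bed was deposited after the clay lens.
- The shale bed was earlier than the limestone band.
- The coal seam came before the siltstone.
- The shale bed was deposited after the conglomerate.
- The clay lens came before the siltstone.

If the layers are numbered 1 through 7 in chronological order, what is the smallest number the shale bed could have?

The clay lens, the coal seam, the conglomerate, and the siltstone must all come before the shale bed — 4 forced predecessors.
Nothing else is forced ahead of the shale bed, so its earliest slot is position 4 + 1 = 5.

5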